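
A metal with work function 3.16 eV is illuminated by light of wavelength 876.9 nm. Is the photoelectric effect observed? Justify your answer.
No

For photoemission, the photon energy must exceed the work function.

Photon energy: E = hc/λ = 1.4139 eV
Work function: φ = 3.16 eV

Since E_photon (1.4139 eV) < φ (3.16 eV), photoemission will NOT occur.
The threshold wavelength is λ₀ = hc/φ = 392.4 nm.
Since 876.9 nm > 392.4 nm, the photons lack sufficient energy.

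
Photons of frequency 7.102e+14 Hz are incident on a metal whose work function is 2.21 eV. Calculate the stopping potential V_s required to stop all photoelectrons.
0.7272 V

The stopping potential V_s satisfies: eV_s = KE_max

First, find KE_max using Einstein's equation:
E_photon = hf = (6.626×10⁻³⁴ J·s)(7.102e+14 Hz) = 2.9372 eV
KE_max = E_photon - φ = 2.9372 - 2.21 = 0.7272 eV

Since eV_s = KE_max:
V_s = KE_max/e = 0.7272 V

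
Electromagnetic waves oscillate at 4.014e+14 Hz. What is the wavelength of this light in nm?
746.87 nm

Using the wave equation: c = fλ

Solving for wavelength:
λ = c/f = (3×10⁸ m/s) / (4.014e+14 Hz)
λ = 746.87 nm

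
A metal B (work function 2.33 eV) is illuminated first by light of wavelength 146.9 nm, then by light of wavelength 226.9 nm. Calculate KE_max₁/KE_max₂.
1.9494

Using Einstein's equation: KE_max = hc/λ - φ

For λ₁ = 146.9 nm:
E₁ = hc/λ₁ = 8.4400 eV
KE₁ = E₁ - φ = 8.4400 - 2.33 = 6.1100 eV

For λ₂ = 226.9 nm:
E₂ = hc/λ₂ = 5.4643 eV
KE₂ = E₂ - φ = 5.4643 - 2.33 = 3.1343 eV

Ratio: KE₁/KE₂ = 6.1100/3.1343 = 1.9494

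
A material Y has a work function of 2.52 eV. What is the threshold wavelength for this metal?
492.00 nm

The threshold wavelength is when the photon energy equals the work function:
hc/λ₀ = φ

Solving for λ₀:
λ₀ = hc/φ = (6.626×10⁻³⁴ J·s)(3×10⁸ m/s) / (2.52 eV × 1.602×10⁻¹⁹ J/eV)
λ₀ = 492.00 nm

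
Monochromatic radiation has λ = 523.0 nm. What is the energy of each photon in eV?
2.3706 eV

Using E = hf = hc/λ:

E = hc/λ = (6.626×10⁻³⁴ J·s)(3×10⁸ m/s) / (523.0×10⁻⁹ m)
E = 2.3706 eV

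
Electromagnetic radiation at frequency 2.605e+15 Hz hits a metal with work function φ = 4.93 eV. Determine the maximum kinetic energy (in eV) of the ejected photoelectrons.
5.8434 eV

Using Einstein's photoelectric equation: KE_max = hf - φ

First, calculate the photon energy:
E_photon = hf = (6.626×10⁻³⁴ J·s)(2.605e+15 Hz)
E_photon = 10.7734 eV

Then, the maximum kinetic energy:
KE_max = E_photon - φ = 10.7734 eV - 4.93 eV = 5.8434 eV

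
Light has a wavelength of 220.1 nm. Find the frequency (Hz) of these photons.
1.3621e+15 Hz

Using the wave equation: c = fλ

Solving for frequency:
f = c/λ = (3×10⁸ m/s) / (220.1×10⁻⁹ m)
f = 1.3621e+15 Hz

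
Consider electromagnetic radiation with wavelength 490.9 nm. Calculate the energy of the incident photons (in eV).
2.5257 eV

Using E = hf = hc/λ:

E = hc/λ = (6.626×10⁻³⁴ J·s)(3×10⁸ m/s) / (490.9×10⁻⁹ m)
E = 2.5257 eV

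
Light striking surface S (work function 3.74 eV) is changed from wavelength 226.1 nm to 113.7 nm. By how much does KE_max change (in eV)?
5.4209 eV

Using Einstein's equation: KE_max = hc/λ - φ

For λ₁ = 226.1 nm:
KE₁ = hc/λ₁ - φ = 5.4836 - 3.74 = 1.7436 eV

For λ₂ = 113.7 nm:
KE₂ = hc/λ₂ - φ = 10.9045 - 3.74 = 7.1645 eV

Change in KE:
ΔKE = KE₂ - KE₁ = 7.1645 - 1.7436 = 5.4209 eV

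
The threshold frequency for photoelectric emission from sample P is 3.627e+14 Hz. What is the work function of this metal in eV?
1.50 eV

At the threshold frequency, photon energy equals work function:
φ = hf₀

Calculating:
φ = (6.626×10⁻³⁴ J·s)(3.627e+14 Hz)
φ = 1.50 eV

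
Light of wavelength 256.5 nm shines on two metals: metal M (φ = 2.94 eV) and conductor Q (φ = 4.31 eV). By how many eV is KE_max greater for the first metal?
1.3700 eV

Using KE_max = hc/λ - φ for each metal:

Photon energy: E = hc/λ = 4.8337 eV

For metal M (φ₁ = 2.94 eV):
KE₁ = E - φ₁ = 4.8337 - 2.94 = 1.8937 eV

For conductor Q (φ₂ = 4.31 eV):
KE₂ = E - φ₂ = 4.8337 - 4.31 = 0.5237 eV

Difference:
ΔKE = KE₁ - KE₂ = 1.8937 - 0.5237 = 1.3700 eV

Note: The difference equals the difference in work functions: 4.31 - 2.94 = 1.37 eV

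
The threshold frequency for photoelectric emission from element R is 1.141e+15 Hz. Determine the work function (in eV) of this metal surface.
4.72 eV

At the threshold frequency, photon energy equals work function:
φ = hf₀

Calculating:
φ = (6.626×10⁻³⁴ J·s)(1.141e+15 Hz)
φ = 4.72 eV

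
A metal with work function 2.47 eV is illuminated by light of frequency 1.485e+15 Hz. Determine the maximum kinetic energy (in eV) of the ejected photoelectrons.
3.6715 eV

Using Einstein's photoelectric equation: KE_max = hf - φ

First, calculate the photon energy:
E_photon = hf = (6.626×10⁻³⁴ J·s)(1.485e+15 Hz)
E_photon = 6.1415 eV

Then, the maximum kinetic energy:
KE_max = E_photon - φ = 6.1415 eV - 2.47 eV = 3.6715 eV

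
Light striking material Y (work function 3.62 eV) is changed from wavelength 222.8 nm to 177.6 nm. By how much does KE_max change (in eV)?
1.4163 eV

Using Einstein's equation: KE_max = hc/λ - φ

For λ₁ = 222.8 nm:
KE₁ = hc/λ₁ - φ = 5.5648 - 3.62 = 1.9448 eV

For λ₂ = 177.6 nm:
KE₂ = hc/λ₂ - φ = 6.9811 - 3.62 = 3.3611 eV

Change in KE:
ΔKE = KE₂ - KE₁ = 3.3611 - 1.9448 = 1.4163 eV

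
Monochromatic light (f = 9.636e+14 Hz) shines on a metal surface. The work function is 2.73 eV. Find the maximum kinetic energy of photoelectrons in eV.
1.2551 eV

Using Einstein's photoelectric equation: KE_max = hf - φ

First, calculate the photon energy:
E_photon = hf = (6.626×10⁻³⁴ J·s)(9.636e+14 Hz)
E_photon = 3.9851 eV

Then, the maximum kinetic energy:
KE_max = E_photon - φ = 3.9851 eV - 2.73 eV = 1.2551 eV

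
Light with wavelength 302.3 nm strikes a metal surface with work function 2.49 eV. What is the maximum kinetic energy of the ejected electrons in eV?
1.6114 eV

Using Einstein's photoelectric equation: KE_max = hf - φ = hc/λ - φ

First, calculate the photon energy:
E_photon = hc/λ = (6.626×10⁻³⁴ J·s)(3×10⁸ m/s) / (302.3×10⁻⁹ m)
E_photon = 4.1014 eV

Then, the maximum kinetic energy:
KE_max = E_photon - φ = 4.1014 eV - 2.49 eV = 1.6114 eV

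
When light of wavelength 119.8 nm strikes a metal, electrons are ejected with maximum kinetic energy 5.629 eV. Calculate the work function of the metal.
4.72 eV

From Einstein's photoelectric equation: KE_max = hf - φ = hc/λ - φ

Rearranging for φ:
φ = hc/λ - KE_max

Calculate photon energy:
E_photon = hc/λ = 10.3493 eV

Therefore:
φ = 10.3493 - 5.629 = 4.72 eV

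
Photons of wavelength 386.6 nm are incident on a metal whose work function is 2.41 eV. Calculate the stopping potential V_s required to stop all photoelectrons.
0.7970 V

The stopping potential V_s satisfies: eV_s = KE_max

First, find KE_max using Einstein's equation:
E_photon = hc/λ = 3.2070 eV
KE_max = E_photon - φ = 3.2070 - 2.41 = 0.7970 eV

Since eV_s = KE_max:
V_s = KE_max/e = 0.7970 V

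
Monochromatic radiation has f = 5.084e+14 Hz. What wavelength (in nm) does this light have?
589.68 nm

Using the wave equation: c = fλ

Solving for wavelength:
λ = c/f = (3×10⁸ m/s) / (5.084e+14 Hz)
λ = 589.68 nm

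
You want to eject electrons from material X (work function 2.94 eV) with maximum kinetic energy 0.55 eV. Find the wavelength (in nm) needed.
355.26 nm

From Einstein's equation: KE_max = hc/λ - φ

Rearranging for λ:
hc/λ = KE_max + φ
λ = hc/(KE_max + φ)

Required photon energy:
E_photon = KE_max + φ = 0.55 + 2.94 = 3.49 eV

Required wavelength:
λ = hc/E_photon = (6.626×10⁻³⁴)(3×10⁸) / (3.49 × 1.602×10⁻¹⁹)
λ = 355.26 nm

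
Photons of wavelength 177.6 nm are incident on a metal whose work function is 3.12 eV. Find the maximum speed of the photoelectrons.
1.1654e+06 m/s

First, find the maximum kinetic energy:
E_photon = hc/λ = 6.9811 eV
KE_max = E_photon - φ = 6.9811 - 3.12 = 3.8611 eV

Convert to Joules: KE_max = 3.8611 × 1.602×10⁻¹⁹ J = 6.1862e-19 J

Then use KE = ½mv² to find velocity:
v = √(2·KE/m) = √(2 × 6.1862e-19 J / 9.109e-31 kg)
v = 1.1654e+06 m/s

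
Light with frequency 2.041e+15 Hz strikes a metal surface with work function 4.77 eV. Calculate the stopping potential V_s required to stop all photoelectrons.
3.6709 V

The stopping potential V_s satisfies: eV_s = KE_max

First, find KE_max using Einstein's equation:
E_photon = hf = (6.626×10⁻³⁴ J·s)(2.041e+15 Hz) = 8.4409 eV
KE_max = E_photon - φ = 8.4409 - 4.77 = 3.6709 eV

Since eV_s = KE_max:
V_s = KE_max/e = 3.6709 V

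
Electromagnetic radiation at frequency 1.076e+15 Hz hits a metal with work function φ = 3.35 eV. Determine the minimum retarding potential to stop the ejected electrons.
1.1000 V

The stopping potential V_s satisfies: eV_s = KE_max

First, find KE_max using Einstein's equation:
E_photon = hf = (6.626×10⁻³⁴ J·s)(1.076e+15 Hz) = 4.4500 eV
KE_max = E_photon - φ = 4.4500 - 3.35 = 1.1000 eV

Since eV_s = KE_max:
V_s = KE_max/e = 1.1000 V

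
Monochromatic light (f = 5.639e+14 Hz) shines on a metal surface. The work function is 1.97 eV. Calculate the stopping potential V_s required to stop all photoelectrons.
0.3621 V

The stopping potential V_s satisfies: eV_s = KE_max

First, find KE_max using Einstein's equation:
E_photon = hf = (6.626×10⁻³⁴ J·s)(5.639e+14 Hz) = 2.3321 eV
KE_max = E_photon - φ = 2.3321 - 1.97 = 0.3621 eV

Since eV_s = KE_max:
V_s = KE_max/e = 0.3621 V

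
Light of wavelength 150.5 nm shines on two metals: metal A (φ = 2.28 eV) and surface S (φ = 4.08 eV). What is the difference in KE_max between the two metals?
1.8000 eV

Using KE_max = hc/λ - φ for each metal:

Photon energy: E = hc/λ = 8.2382 eV

For metal A (φ₁ = 2.28 eV):
KE₁ = E - φ₁ = 8.2382 - 2.28 = 5.9582 eV

For surface S (φ₂ = 4.08 eV):
KE₂ = E - φ₂ = 8.2382 - 4.08 = 4.1582 eV

Difference:
ΔKE = KE₁ - KE₂ = 5.9582 - 4.1582 = 1.8000 eV

Note: The difference equals the difference in work functions: 4.08 - 2.28 = 1.80 eV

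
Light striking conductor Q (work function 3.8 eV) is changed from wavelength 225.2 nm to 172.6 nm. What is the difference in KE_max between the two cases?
1.6778 eV

Using Einstein's equation: KE_max = hc/λ - φ

For λ₁ = 225.2 nm:
KE₁ = hc/λ₁ - φ = 5.5055 - 3.8 = 1.7055 eV

For λ₂ = 172.6 nm:
KE₂ = hc/λ₂ - φ = 7.1833 - 3.8 = 3.3833 eV

Change in KE:
ΔKE = KE₂ - KE₁ = 3.3833 - 1.7055 = 1.6778 eV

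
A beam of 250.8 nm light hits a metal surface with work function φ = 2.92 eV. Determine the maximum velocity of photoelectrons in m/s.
8.4369e+05 m/s

First, find the maximum kinetic energy:
E_photon = hc/λ = 4.9435 eV
KE_max = E_photon - φ = 4.9435 - 2.92 = 2.0235 eV

Convert to Joules: KE_max = 2.0235 × 1.602×10⁻¹⁹ J = 3.2421e-19 J

Then use KE = ½mv² to find velocity:
v = √(2·KE/m) = √(2 × 3.2421e-19 J / 9.109e-31 kg)
v = 8.4369e+05 m/s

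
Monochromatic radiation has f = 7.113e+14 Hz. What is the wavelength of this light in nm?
421.47 nm

Using the wave equation: c = fλ

Solving for wavelength:
λ = c/f = (3×10⁸ m/s) / (7.113e+14 Hz)
λ = 421.47 nm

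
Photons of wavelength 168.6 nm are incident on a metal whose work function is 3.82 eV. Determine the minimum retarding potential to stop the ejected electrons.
3.5337 V

The stopping potential V_s satisfies: eV_s = KE_max

First, find KE_max using Einstein's equation:
E_photon = hc/λ = 7.3537 eV
KE_max = E_photon - φ = 7.3537 - 3.82 = 3.5337 eV

Since eV_s = KE_max:
V_s = KE_max/e = 3.5337 V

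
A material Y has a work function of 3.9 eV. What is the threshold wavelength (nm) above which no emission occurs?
317.91 nm

The threshold wavelength is when the photon energy equals the work function:
hc/λ₀ = φ

Solving for λ₀:
λ₀ = hc/φ = (6.626×10⁻³⁴ J·s)(3×10⁸ m/s) / (3.9 eV × 1.602×10⁻¹⁹ J/eV)
λ₀ = 317.91 nm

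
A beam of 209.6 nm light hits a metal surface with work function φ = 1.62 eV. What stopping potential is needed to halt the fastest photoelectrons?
4.2953 V

The stopping potential V_s satisfies: eV_s = KE_max

First, find KE_max using Einstein's equation:
E_photon = hc/λ = 5.9153 eV
KE_max = E_photon - φ = 5.9153 - 1.62 = 4.2953 eV

Since eV_s = KE_max:
V_s = KE_max/e = 4.2953 V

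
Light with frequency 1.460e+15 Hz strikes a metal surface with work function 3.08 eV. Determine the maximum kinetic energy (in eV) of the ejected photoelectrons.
2.9581 eV

Using Einstein's photoelectric equation: KE_max = hf - φ

First, calculate the photon energy:
E_photon = hf = (6.626×10⁻³⁴ J·s)(1.460e+15 Hz)
E_photon = 6.0381 eV

Then, the maximum kinetic energy:
KE_max = E_photon - φ = 6.0381 eV - 3.08 eV = 2.9581 eV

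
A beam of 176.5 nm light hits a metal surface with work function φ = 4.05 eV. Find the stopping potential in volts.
2.9746 V

The stopping potential V_s satisfies: eV_s = KE_max

First, find KE_max using Einstein's equation:
E_photon = hc/λ = 7.0246 eV
KE_max = E_photon - φ = 7.0246 - 4.05 = 2.9746 eV

Since eV_s = KE_max:
V_s = KE_max/e = 2.9746 V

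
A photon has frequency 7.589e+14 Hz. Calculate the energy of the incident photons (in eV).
3.1386 eV

Using E = hf:

E = hf = (6.626×10⁻³⁴ J·s)(7.589e+14 Hz)
E = 3.1386 eV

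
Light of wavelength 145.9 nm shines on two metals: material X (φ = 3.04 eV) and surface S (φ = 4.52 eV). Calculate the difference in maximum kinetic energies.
1.4800 eV

Using KE_max = hc/λ - φ for each metal:

Photon energy: E = hc/λ = 8.4979 eV

For material X (φ₁ = 3.04 eV):
KE₁ = E - φ₁ = 8.4979 - 3.04 = 5.4579 eV

For surface S (φ₂ = 4.52 eV):
KE₂ = E - φ₂ = 8.4979 - 4.52 = 3.9779 eV

Difference:
ΔKE = KE₁ - KE₂ = 5.4579 - 3.9779 = 1.4800 eV

Note: The difference equals the difference in work functions: 4.52 - 3.04 = 1.48 eV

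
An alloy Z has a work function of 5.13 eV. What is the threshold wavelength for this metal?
241.68 nm

The threshold wavelength is when the photon energy equals the work function:
hc/λ₀ = φ

Solving for λ₀:
λ₀ = hc/φ = (6.626×10⁻³⁴ J·s)(3×10⁸ m/s) / (5.13 eV × 1.602×10⁻¹⁹ J/eV)
λ₀ = 241.68 nm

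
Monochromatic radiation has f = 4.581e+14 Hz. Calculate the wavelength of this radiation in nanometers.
654.43 nm

Using the wave equation: c = fλ

Solving for wavelength:
λ = c/f = (3×10⁸ m/s) / (4.581e+14 Hz)
λ = 654.43 nm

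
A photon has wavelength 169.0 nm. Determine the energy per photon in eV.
7.3363 eV

Using E = hf = hc/λ:

E = hc/λ = (6.626×10⁻³⁴ J·s)(3×10⁸ m/s) / (169.0×10⁻⁹ m)
E = 7.3363 eV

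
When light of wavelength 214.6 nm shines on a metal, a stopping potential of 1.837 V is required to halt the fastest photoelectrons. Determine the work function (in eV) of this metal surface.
3.94 eV

The stopping potential gives the maximum kinetic energy: KE_max = eV_s = 1.837 eV

From Einstein's photoelectric equation: KE_max = hc/λ - φ
Rearranging: φ = hc/λ - KE_max

Calculate photon energy:
E_photon = hc/λ = (6.626×10⁻³⁴ J·s)(3×10⁸ m/s) / (214.6×10⁻⁹ m) = 5.7775 eV

Therefore:
φ = 5.7775 - 1.837 = 3.94 eV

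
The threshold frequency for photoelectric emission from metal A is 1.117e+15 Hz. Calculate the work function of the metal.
4.62 eV

At the threshold frequency, photon energy equals work function:
φ = hf₀

Calculating:
φ = (6.626×10⁻³⁴ J·s)(1.117e+15 Hz)
φ = 4.62 eV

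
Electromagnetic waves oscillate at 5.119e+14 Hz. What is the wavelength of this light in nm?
585.65 nm

Using the wave equation: c = fλ

Solving for wavelength:
λ = c/f = (3×10⁸ m/s) / (5.119e+14 Hz)
λ = 585.65 nm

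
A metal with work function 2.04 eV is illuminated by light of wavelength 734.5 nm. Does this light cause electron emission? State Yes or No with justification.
No

For photoemission, the photon energy must exceed the work function.

Photon energy: E = hc/λ = 1.6880 eV
Work function: φ = 2.04 eV

Since E_photon (1.6880 eV) < φ (2.04 eV), photoemission will NOT occur.
The threshold wavelength is λ₀ = hc/φ = 607.8 nm.
Since 734.5 nm > 607.8 nm, the photons lack sufficient energy.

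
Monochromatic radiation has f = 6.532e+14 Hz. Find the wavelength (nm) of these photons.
458.96 nm

Using the wave equation: c = fλ

Solving for wavelength:
λ = c/f = (3×10⁸ m/s) / (6.532e+14 Hz)
λ = 458.96 nm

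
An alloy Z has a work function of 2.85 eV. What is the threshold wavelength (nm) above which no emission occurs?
435.03 nm

The threshold wavelength is when the photon energy equals the work function:
hc/λ₀ = φ

Solving for λ₀:
λ₀ = hc/φ = (6.626×10⁻³⁴ J·s)(3×10⁸ m/s) / (2.85 eV × 1.602×10⁻¹⁹ J/eV)
λ₀ = 435.03 nm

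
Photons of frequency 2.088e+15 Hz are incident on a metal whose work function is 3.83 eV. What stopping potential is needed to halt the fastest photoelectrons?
4.8053 V

The stopping potential V_s satisfies: eV_s = KE_max

First, find KE_max using Einstein's equation:
E_photon = hf = (6.626×10⁻³⁴ J·s)(2.088e+15 Hz) = 8.6353 eV
KE_max = E_photon - φ = 8.6353 - 3.83 = 4.8053 eV

Since eV_s = KE_max:
V_s = KE_max/e = 4.8053 V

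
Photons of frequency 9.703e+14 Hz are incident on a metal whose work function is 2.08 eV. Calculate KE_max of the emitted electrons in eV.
1.9328 eV

Using Einstein's photoelectric equation: KE_max = hf - φ

First, calculate the photon energy:
E_photon = hf = (6.626×10⁻³⁴ J·s)(9.703e+14 Hz)
E_photon = 4.0128 eV

Then, the maximum kinetic energy:
KE_max = E_photon - φ = 4.0128 eV - 2.08 eV = 1.9328 eV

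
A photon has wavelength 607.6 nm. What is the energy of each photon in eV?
2.0406 eV

Using E = hf = hc/λ:

E = hc/λ = (6.626×10⁻³⁴ J·s)(3×10⁸ m/s) / (607.6×10⁻⁹ m)
E = 2.0406 eV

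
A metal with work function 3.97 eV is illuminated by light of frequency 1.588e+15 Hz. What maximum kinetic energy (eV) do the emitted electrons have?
2.5974 eV

Using Einstein's photoelectric equation: KE_max = hf - φ

First, calculate the photon energy:
E_photon = hf = (6.626×10⁻³⁴ J·s)(1.588e+15 Hz)
E_photon = 6.5674 eV

Then, the maximum kinetic energy:
KE_max = E_photon - φ = 6.5674 eV - 3.97 eV = 2.5974 eV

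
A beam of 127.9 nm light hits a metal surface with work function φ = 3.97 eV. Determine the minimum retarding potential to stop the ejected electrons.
5.7238 V

The stopping potential V_s satisfies: eV_s = KE_max

First, find KE_max using Einstein's equation:
E_photon = hc/λ = 9.6938 eV
KE_max = E_photon - φ = 9.6938 - 3.97 = 5.7238 eV

Since eV_s = KE_max:
V_s = KE_max/e = 5.7238 V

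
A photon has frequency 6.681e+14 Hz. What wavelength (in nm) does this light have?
448.72 nm

Using the wave equation: c = fλ

Solving for wavelength:
λ = c/f = (3×10⁸ m/s) / (6.681e+14 Hz)
λ = 448.72 nm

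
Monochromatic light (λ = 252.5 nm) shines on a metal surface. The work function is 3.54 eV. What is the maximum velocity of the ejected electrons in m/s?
6.9427e+05 m/s

First, find the maximum kinetic energy:
E_photon = hc/λ = 4.9103 eV
KE_max = E_photon - φ = 4.9103 - 3.54 = 1.3703 eV

Convert to Joules: KE_max = 1.3703 × 1.602×10⁻¹⁹ J = 2.1954e-19 J

Then use KE = ½mv² to find velocity:
v = √(2·KE/m) = √(2 × 2.1954e-19 J / 9.109e-31 kg)
v = 6.9427e+05 m/s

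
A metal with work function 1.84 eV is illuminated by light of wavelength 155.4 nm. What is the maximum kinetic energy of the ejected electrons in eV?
6.1384 eV

Using Einstein's photoelectric equation: KE_max = hf - φ = hc/λ - φ

First, calculate the photon energy:
E_photon = hc/λ = (6.626×10⁻³⁴ J·s)(3×10⁸ m/s) / (155.4×10⁻⁹ m)
E_photon = 7.9784 eV

Then, the maximum kinetic energy:
KE_max = E_photon - φ = 7.9784 eV - 1.84 eV = 6.1384 eV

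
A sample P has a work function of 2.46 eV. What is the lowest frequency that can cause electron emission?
5.9483e+14 Hz

The threshold frequency is when the photon energy equals the work function:
hf₀ = φ

Solving for f₀:
f₀ = φ/h = (2.46 eV × 1.602×10⁻¹⁹ J/eV) / (6.626×10⁻³⁴ J·s)
f₀ = 5.9483e+14 Hz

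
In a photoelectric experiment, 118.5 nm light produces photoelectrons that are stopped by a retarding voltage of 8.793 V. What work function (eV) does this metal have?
1.67 eV

The stopping potential gives the maximum kinetic energy: KE_max = eV_s = 8.793 eV

From Einstein's photoelectric equation: KE_max = hc/λ - φ
Rearranging: φ = hc/λ - KE_max

Calculate photon energy:
E_photon = hc/λ = (6.626×10⁻³⁴ J·s)(3×10⁸ m/s) / (118.5×10⁻⁹ m) = 10.4628 eV

Therefore:
φ = 10.4628 - 8.793 = 1.67 eV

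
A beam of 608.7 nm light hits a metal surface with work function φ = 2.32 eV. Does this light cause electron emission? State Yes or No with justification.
No

For photoemission, the photon energy must exceed the work function.

Photon energy: E = hc/λ = 2.0369 eV
Work function: φ = 2.32 eV

Since E_photon (2.0369 eV) < φ (2.32 eV), photoemission will NOT occur.
The threshold wavelength is λ₀ = hc/φ = 534.4 nm.
Since 608.7 nm > 534.4 nm, the photons lack sufficient energy.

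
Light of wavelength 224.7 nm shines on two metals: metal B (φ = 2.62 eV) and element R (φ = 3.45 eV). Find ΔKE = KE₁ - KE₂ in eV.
0.8300 eV

Using KE_max = hc/λ - φ for each metal:

Photon energy: E = hc/λ = 5.5178 eV

For metal B (φ₁ = 2.62 eV):
KE₁ = E - φ₁ = 5.5178 - 2.62 = 2.8978 eV

For element R (φ₂ = 3.45 eV):
KE₂ = E - φ₂ = 5.5178 - 3.45 = 2.0678 eV

Difference:
ΔKE = KE₁ - KE₂ = 2.8978 - 2.0678 = 0.8300 eV

Note: The difference equals the difference in work functions: 3.45 - 2.62 = 0.83 eV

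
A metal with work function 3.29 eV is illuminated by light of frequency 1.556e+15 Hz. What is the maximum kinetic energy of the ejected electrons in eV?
3.1451 eV

Using Einstein's photoelectric equation: KE_max = hf - φ

First, calculate the photon energy:
E_photon = hf = (6.626×10⁻³⁴ J·s)(1.556e+15 Hz)
E_photon = 6.4351 eV

Then, the maximum kinetic energy:
KE_max = E_photon - φ = 6.4351 eV - 3.29 eV = 3.1451 eV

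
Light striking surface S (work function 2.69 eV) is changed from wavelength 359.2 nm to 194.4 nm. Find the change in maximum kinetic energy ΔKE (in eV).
2.9261 eV

Using Einstein's equation: KE_max = hc/λ - φ

For λ₁ = 359.2 nm:
KE₁ = hc/λ₁ - φ = 3.4517 - 2.69 = 0.7617 eV

For λ₂ = 194.4 nm:
KE₂ = hc/λ₂ - φ = 6.3778 - 2.69 = 3.6878 eV

Change in KE:
ΔKE = KE₂ - KE₁ = 3.6878 - 0.7617 = 2.9261 eV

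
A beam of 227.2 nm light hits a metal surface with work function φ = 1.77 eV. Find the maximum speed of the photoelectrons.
1.1388e+06 m/s

First, find the maximum kinetic energy:
E_photon = hc/λ = 5.4571 eV
KE_max = E_photon - φ = 5.4571 - 1.77 = 3.6871 eV

Convert to Joules: KE_max = 3.6871 × 1.602×10⁻¹⁹ J = 5.9073e-19 J

Then use KE = ½mv² to find velocity:
v = √(2·KE/m) = √(2 × 5.9073e-19 J / 9.109e-31 kg)
v = 1.1388e+06 m/s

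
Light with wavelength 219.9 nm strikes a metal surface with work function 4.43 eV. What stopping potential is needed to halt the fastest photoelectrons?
1.2082 V

The stopping potential V_s satisfies: eV_s = KE_max

First, find KE_max using Einstein's equation:
E_photon = hc/λ = 5.6382 eV
KE_max = E_photon - φ = 5.6382 - 4.43 = 1.2082 eV

Since eV_s = KE_max:
V_s = KE_max/e = 1.2082 V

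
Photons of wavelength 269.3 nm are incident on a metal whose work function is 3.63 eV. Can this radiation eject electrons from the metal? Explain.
Yes

For photoemission, the photon energy must exceed the work function.

Photon energy: E = hc/λ = 4.6039 eV
Work function: φ = 3.63 eV

Since E_photon (4.6039 eV) > φ (3.63 eV), photoemission WILL occur.
The threshold wavelength is λ₀ = hc/φ = 341.6 nm.
Since 269.3 nm < 341.6 nm, the light has sufficient energy.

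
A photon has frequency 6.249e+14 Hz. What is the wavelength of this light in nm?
479.74 nm

Using the wave equation: c = fλ

Solving for wavelength:
λ = c/f = (3×10⁸ m/s) / (6.249e+14 Hz)
λ = 479.74 nm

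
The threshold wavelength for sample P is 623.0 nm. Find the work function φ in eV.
1.99 eV

At the threshold wavelength, photon energy equals work function:
φ = hc/λ₀

Calculating:
φ = (6.626×10⁻³⁴ J·s)(3×10⁸ m/s) / (623.0×10⁻⁹ m)
φ = 1.99 eV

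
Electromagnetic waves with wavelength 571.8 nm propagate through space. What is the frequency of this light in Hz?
5.2430e+14 Hz

Using the wave equation: c = fλ

Solving for frequency:
f = c/λ = (3×10⁸ m/s) / (571.8×10⁻⁹ m)
f = 5.2430e+14 Hz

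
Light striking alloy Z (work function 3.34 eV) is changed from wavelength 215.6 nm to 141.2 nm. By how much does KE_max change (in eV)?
3.0301 eV

Using Einstein's equation: KE_max = hc/λ - φ

For λ₁ = 215.6 nm:
KE₁ = hc/λ₁ - φ = 5.7507 - 3.34 = 2.4107 eV

For λ₂ = 141.2 nm:
KE₂ = hc/λ₂ - φ = 8.7808 - 3.34 = 5.4408 eV

Change in KE:
ΔKE = KE₂ - KE₁ = 5.4408 - 2.4107 = 3.0301 eV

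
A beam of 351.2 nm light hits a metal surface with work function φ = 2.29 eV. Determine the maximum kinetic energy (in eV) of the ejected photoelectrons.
1.2403 eV

Using Einstein's photoelectric equation: KE_max = hf - φ = hc/λ - φ

First, calculate the photon energy:
E_photon = hc/λ = (6.626×10⁻³⁴ J·s)(3×10⁸ m/s) / (351.2×10⁻⁹ m)
E_photon = 3.5303 eV

Then, the maximum kinetic energy:
KE_max = E_photon - φ = 3.5303 eV - 2.29 eV = 1.2403 eV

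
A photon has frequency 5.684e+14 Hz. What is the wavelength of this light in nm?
527.43 nm

Using the wave equation: c = fλ

Solving for wavelength:
λ = c/f = (3×10⁸ m/s) / (5.684e+14 Hz)
λ = 527.43 nm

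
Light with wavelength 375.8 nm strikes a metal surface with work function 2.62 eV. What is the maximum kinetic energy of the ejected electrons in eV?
0.6792 eV

Using Einstein's photoelectric equation: KE_max = hf - φ = hc/λ - φ

First, calculate the photon energy:
E_photon = hc/λ = (6.626×10⁻³⁴ J·s)(3×10⁸ m/s) / (375.8×10⁻⁹ m)
E_photon = 3.2992 eV

Then, the maximum kinetic energy:
KE_max = E_photon - φ = 3.2992 eV - 2.62 eV = 0.6792 eV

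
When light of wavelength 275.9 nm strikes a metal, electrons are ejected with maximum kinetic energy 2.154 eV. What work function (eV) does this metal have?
2.34 eV

From Einstein's photoelectric equation: KE_max = hf - φ = hc/λ - φ

Rearranging for φ:
φ = hc/λ - KE_max

Calculate photon energy:
E_photon = hc/λ = 4.4938 eV

Therefore:
φ = 4.4938 - 2.154 = 2.34 eV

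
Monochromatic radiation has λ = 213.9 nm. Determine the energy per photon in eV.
5.7964 eV

Using E = hf = hc/λ:

E = hc/λ = (6.626×10⁻³⁴ J·s)(3×10⁸ m/s) / (213.9×10⁻⁹ m)
E = 5.7964 eV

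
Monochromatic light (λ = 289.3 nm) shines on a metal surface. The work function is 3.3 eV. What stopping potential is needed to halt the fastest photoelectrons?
0.9857 V

The stopping potential V_s satisfies: eV_s = KE_max

First, find KE_max using Einstein's equation:
E_photon = hc/λ = 4.2857 eV
KE_max = E_photon - φ = 4.2857 - 3.3 = 0.9857 eV

Since eV_s = KE_max:
V_s = KE_max/e = 0.9857 V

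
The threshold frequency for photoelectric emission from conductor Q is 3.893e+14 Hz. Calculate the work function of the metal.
1.61 eV

At the threshold frequency, photon energy equals work function:
φ = hf₀

Calculating:
φ = (6.626×10⁻³⁴ J·s)(3.893e+14 Hz)
φ = 1.61 eV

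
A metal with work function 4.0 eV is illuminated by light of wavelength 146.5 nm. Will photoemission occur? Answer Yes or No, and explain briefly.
Yes

For photoemission, the photon energy must exceed the work function.

Photon energy: E = hc/λ = 8.4631 eV
Work function: φ = 4.0 eV

Since E_photon (8.4631 eV) > φ (4.0 eV), photoemission WILL occur.
The threshold wavelength is λ₀ = hc/φ = 310.0 nm.
Since 146.5 nm < 310.0 nm, the light has sufficient energy.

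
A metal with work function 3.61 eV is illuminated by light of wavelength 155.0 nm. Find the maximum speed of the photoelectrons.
1.2425e+06 m/s

First, find the maximum kinetic energy:
E_photon = hc/λ = 7.9990 eV
KE_max = E_photon - φ = 7.9990 - 3.61 = 4.3890 eV

Convert to Joules: KE_max = 4.3890 × 1.602×10⁻¹⁹ J = 7.0319e-19 J

Then use KE = ½mv² to find velocity:
v = √(2·KE/m) = √(2 × 7.0319e-19 J / 9.109e-31 kg)
v = 1.2425e+06 m/s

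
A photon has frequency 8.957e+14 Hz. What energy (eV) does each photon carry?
3.7043 eV

Using E = hf:

E = hf = (6.626×10⁻³⁴ J·s)(8.957e+14 Hz)
E = 3.7043 eV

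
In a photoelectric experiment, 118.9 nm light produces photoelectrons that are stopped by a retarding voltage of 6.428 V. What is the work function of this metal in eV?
4.00 eV

The stopping potential gives the maximum kinetic energy: KE_max = eV_s = 6.428 eV

From Einstein's photoelectric equation: KE_max = hc/λ - φ
Rearranging: φ = hc/λ - KE_max

Calculate photon energy:
E_photon = hc/λ = (6.626×10⁻³⁴ J·s)(3×10⁸ m/s) / (118.9×10⁻⁹ m) = 10.4276 eV

Therefore:
φ = 10.4276 - 6.428 = 4.00 eV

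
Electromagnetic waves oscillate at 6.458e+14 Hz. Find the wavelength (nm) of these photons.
464.22 nm

Using the wave equation: c = fλ

Solving for wavelength:
λ = c/f = (3×10⁸ m/s) / (6.458e+14 Hz)
λ = 464.22 nm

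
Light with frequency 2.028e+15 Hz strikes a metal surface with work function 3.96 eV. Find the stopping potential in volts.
4.4271 V

The stopping potential V_s satisfies: eV_s = KE_max

First, find KE_max using Einstein's equation:
E_photon = hf = (6.626×10⁻³⁴ J·s)(2.028e+15 Hz) = 8.3871 eV
KE_max = E_photon - φ = 8.3871 - 3.96 = 4.4271 eV

Since eV_s = KE_max:
V_s = KE_max/e = 4.4271 V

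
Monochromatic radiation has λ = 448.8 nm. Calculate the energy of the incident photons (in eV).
2.7626 eV

Using E = hf = hc/λ:

E = hc/λ = (6.626×10⁻³⁴ J·s)(3×10⁸ m/s) / (448.8×10⁻⁹ m)
E = 2.7626 eV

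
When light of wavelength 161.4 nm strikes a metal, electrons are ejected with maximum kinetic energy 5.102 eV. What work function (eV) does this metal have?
2.58 eV

From Einstein's photoelectric equation: KE_max = hf - φ = hc/λ - φ

Rearranging for φ:
φ = hc/λ - KE_max

Calculate photon energy:
E_photon = hc/λ = 7.6818 eV

Therefore:
φ = 7.6818 - 5.102 = 2.58 eV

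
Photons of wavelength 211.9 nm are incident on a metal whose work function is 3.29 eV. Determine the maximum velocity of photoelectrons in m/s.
9.4915e+05 m/s

First, find the maximum kinetic energy:
E_photon = hc/λ = 5.8511 eV
KE_max = E_photon - φ = 5.8511 - 3.29 = 2.5611 eV

Convert to Joules: KE_max = 2.5611 × 1.602×10⁻¹⁹ J = 4.1033e-19 J

Then use KE = ½mv² to find velocity:
v = √(2·KE/m) = √(2 × 4.1033e-19 J / 9.109e-31 kg)
v = 9.4915e+05 m/s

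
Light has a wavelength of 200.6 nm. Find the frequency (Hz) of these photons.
1.4945e+15 Hz

Using the wave equation: c = fλ

Solving for frequency:
f = c/λ = (3×10⁸ m/s) / (200.6×10⁻⁹ m)
f = 1.4945e+15 Hz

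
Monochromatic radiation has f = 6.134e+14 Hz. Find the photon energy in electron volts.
2.5368 eV

Using E = hf:

E = hf = (6.626×10⁻³⁴ J·s)(6.134e+14 Hz)
E = 2.5368 eV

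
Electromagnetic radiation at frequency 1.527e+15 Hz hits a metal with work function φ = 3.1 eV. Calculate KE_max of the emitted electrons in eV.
3.2152 eV

Using Einstein's photoelectric equation: KE_max = hf - φ

First, calculate the photon energy:
E_photon = hf = (6.626×10⁻³⁴ J·s)(1.527e+15 Hz)
E_photon = 6.3152 eV

Then, the maximum kinetic energy:
KE_max = E_photon - φ = 6.3152 eV - 3.1 eV = 3.2152 eV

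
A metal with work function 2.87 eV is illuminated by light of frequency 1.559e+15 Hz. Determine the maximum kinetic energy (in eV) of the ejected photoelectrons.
3.5775 eV

Using Einstein's photoelectric equation: KE_max = hf - φ

First, calculate the photon energy:
E_photon = hf = (6.626×10⁻³⁴ J·s)(1.559e+15 Hz)
E_photon = 6.4475 eV

Then, the maximum kinetic energy:
KE_max = E_photon - φ = 6.4475 eV - 2.87 eV = 3.5775 eV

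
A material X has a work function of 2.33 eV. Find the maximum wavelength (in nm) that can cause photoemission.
532.12 nm

The threshold wavelength is when the photon energy equals the work function:
hc/λ₀ = φ

Solving for λ₀:
λ₀ = hc/φ = (6.626×10⁻³⁴ J·s)(3×10⁸ m/s) / (2.33 eV × 1.602×10⁻¹⁹ J/eV)
λ₀ = 532.12 nm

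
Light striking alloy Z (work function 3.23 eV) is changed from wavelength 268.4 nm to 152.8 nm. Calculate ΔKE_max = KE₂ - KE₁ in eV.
3.4948 eV

Using Einstein's equation: KE_max = hc/λ - φ

For λ₁ = 268.4 nm:
KE₁ = hc/λ₁ - φ = 4.6194 - 3.23 = 1.3894 eV

For λ₂ = 152.8 nm:
KE₂ = hc/λ₂ - φ = 8.1141 - 3.23 = 4.8841 eV

Change in KE:
ΔKE = KE₂ - KE₁ = 4.8841 - 1.3894 = 3.4948 eV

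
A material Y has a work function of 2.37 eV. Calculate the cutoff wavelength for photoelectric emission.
523.14 nm

The threshold wavelength is when the photon energy equals the work function:
hc/λ₀ = φ

Solving for λ₀:
λ₀ = hc/φ = (6.626×10⁻³⁴ J·s)(3×10⁸ m/s) / (2.37 eV × 1.602×10⁻¹⁹ J/eV)
λ₀ = 523.14 nm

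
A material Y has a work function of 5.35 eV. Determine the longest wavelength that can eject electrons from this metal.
231.75 nm

The threshold wavelength is when the photon energy equals the work function:
hc/λ₀ = φ

Solving for λ₀:
λ₀ = hc/φ = (6.626×10⁻³⁴ J·s)(3×10⁸ m/s) / (5.35 eV × 1.602×10⁻¹⁹ J/eV)
λ₀ = 231.75 nm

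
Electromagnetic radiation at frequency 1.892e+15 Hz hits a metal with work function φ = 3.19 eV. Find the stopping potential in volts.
4.6347 V

The stopping potential V_s satisfies: eV_s = KE_max

First, find KE_max using Einstein's equation:
E_photon = hf = (6.626×10⁻³⁴ J·s)(1.892e+15 Hz) = 7.8247 eV
KE_max = E_photon - φ = 7.8247 - 3.19 = 4.6347 eV

Since eV_s = KE_max:
V_s = KE_max/e = 4.6347 V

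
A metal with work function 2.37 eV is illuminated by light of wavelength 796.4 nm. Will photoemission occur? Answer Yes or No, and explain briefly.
No

For photoemission, the photon energy must exceed the work function.

Photon energy: E = hc/λ = 1.5568 eV
Work function: φ = 2.37 eV

Since E_photon (1.5568 eV) < φ (2.37 eV), photoemission will NOT occur.
The threshold wavelength is λ₀ = hc/φ = 523.1 nm.
Since 796.4 nm > 523.1 nm, the photons lack sufficient energy.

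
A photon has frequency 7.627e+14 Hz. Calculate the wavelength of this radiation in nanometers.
393.07 nm

Using the wave equation: c = fλ

Solving for wavelength:
λ = c/f = (3×10⁸ m/s) / (7.627e+14 Hz)
λ = 393.07 nm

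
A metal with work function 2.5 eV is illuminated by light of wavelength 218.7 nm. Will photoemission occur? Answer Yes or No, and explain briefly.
Yes

For photoemission, the photon energy must exceed the work function.

Photon energy: E = hc/λ = 5.6691 eV
Work function: φ = 2.5 eV

Since E_photon (5.6691 eV) > φ (2.5 eV), photoemission WILL occur.
The threshold wavelength is λ₀ = hc/φ = 495.9 nm.
Since 218.7 nm < 495.9 nm, the light has sufficient energy.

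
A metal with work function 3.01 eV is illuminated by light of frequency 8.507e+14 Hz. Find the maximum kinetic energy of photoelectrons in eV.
0.5082 eV

Using Einstein's photoelectric equation: KE_max = hf - φ

First, calculate the photon energy:
E_photon = hf = (6.626×10⁻³⁴ J·s)(8.507e+14 Hz)
E_photon = 3.5182 eV

Then, the maximum kinetic energy:
KE_max = E_photon - φ = 3.5182 eV - 3.01 eV = 0.5082 eV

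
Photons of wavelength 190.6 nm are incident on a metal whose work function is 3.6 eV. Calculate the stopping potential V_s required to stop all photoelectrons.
2.9049 V

The stopping potential V_s satisfies: eV_s = KE_max

First, find KE_max using Einstein's equation:
E_photon = hc/λ = 6.5049 eV
KE_max = E_photon - φ = 6.5049 - 3.6 = 2.9049 eV

Since eV_s = KE_max:
V_s = KE_max/e = 2.9049 V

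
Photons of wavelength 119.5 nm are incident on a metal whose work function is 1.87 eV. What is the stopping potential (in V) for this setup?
8.5052 V

The stopping potential V_s satisfies: eV_s = KE_max

First, find KE_max using Einstein's equation:
E_photon = hc/λ = 10.3752 eV
KE_max = E_photon - φ = 10.3752 - 1.87 = 8.5052 eV

Since eV_s = KE_max:
V_s = KE_max/e = 8.5052 V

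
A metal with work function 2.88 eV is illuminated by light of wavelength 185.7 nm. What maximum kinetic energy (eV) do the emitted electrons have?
3.7966 eV

Using Einstein's photoelectric equation: KE_max = hf - φ = hc/λ - φ

First, calculate the photon energy:
E_photon = hc/λ = (6.626×10⁻³⁴ J·s)(3×10⁸ m/s) / (185.7×10⁻⁹ m)
E_photon = 6.6766 eV

Then, the maximum kinetic energy:
KE_max = E_photon - φ = 6.6766 eV - 2.88 eV = 3.7966 eV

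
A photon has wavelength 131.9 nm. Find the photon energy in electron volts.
9.3999 eV

Using E = hf = hc/λ:

E = hc/λ = (6.626×10⁻³⁴ J·s)(3×10⁸ m/s) / (131.9×10⁻⁹ m)
E = 9.3999 eV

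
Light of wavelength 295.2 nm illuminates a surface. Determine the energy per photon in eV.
4.2000 eV

Using E = hf = hc/λ:

E = hc/λ = (6.626×10⁻³⁴ J·s)(3×10⁸ m/s) / (295.2×10⁻⁹ m)
E = 4.2000 eV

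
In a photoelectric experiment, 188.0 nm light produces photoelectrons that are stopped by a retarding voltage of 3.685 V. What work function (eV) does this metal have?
2.91 eV

The stopping potential gives the maximum kinetic energy: KE_max = eV_s = 3.685 eV

From Einstein's photoelectric equation: KE_max = hc/λ - φ
Rearranging: φ = hc/λ - KE_max

Calculate photon energy:
E_photon = hc/λ = (6.626×10⁻³⁴ J·s)(3×10⁸ m/s) / (188.0×10⁻⁹ m) = 6.5949 eV

Therefore:
φ = 6.5949 - 3.685 = 2.91 eV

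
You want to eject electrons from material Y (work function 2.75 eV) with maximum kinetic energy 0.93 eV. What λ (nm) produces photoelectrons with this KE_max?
336.91 nm

From Einstein's equation: KE_max = hc/λ - φ

Rearranging for λ:
hc/λ = KE_max + φ
λ = hc/(KE_max + φ)

Required photon energy:
E_photon = KE_max + φ = 0.93 + 2.75 = 3.68 eV

Required wavelength:
λ = hc/E_photon = (6.626×10⁻³⁴)(3×10⁸) / (3.68 × 1.602×10⁻¹⁹)
λ = 336.91 nm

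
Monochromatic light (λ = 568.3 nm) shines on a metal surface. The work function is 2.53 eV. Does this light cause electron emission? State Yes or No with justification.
No

For photoemission, the photon energy must exceed the work function.

Photon energy: E = hc/λ = 2.1817 eV
Work function: φ = 2.53 eV

Since E_photon (2.1817 eV) < φ (2.53 eV), photoemission will NOT occur.
The threshold wavelength is λ₀ = hc/φ = 490.1 nm.
Since 568.3 nm > 490.1 nm, the photons lack sufficient energy.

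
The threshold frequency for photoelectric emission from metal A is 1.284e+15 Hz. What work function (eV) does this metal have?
5.31 eV

At the threshold frequency, photon energy equals work function:
φ = hf₀

Calculating:
φ = (6.626×10⁻³⁴ J·s)(1.284e+15 Hz)
φ = 5.31 eV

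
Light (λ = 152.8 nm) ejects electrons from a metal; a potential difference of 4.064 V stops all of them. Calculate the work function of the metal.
4.05 eV

The stopping potential gives the maximum kinetic energy: KE_max = eV_s = 4.064 eV

From Einstein's photoelectric equation: KE_max = hc/λ - φ
Rearranging: φ = hc/λ - KE_max

Calculate photon energy:
E_photon = hc/λ = (6.626×10⁻³⁴ J·s)(3×10⁸ m/s) / (152.8×10⁻⁹ m) = 8.1141 eV

Therefore:
φ = 8.1141 - 4.064 = 4.05 eV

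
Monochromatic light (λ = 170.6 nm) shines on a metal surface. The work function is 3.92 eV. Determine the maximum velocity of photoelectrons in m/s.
1.0851e+06 m/s

First, find the maximum kinetic energy:
E_photon = hc/λ = 7.2675 eV
KE_max = E_photon - φ = 7.2675 - 3.92 = 3.3475 eV

Convert to Joules: KE_max = 3.3475 × 1.602×10⁻¹⁹ J = 5.3633e-19 J

Then use KE = ½mv² to find velocity:
v = √(2·KE/m) = √(2 × 5.3633e-19 J / 9.109e-31 kg)
v = 1.0851e+06 m/s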